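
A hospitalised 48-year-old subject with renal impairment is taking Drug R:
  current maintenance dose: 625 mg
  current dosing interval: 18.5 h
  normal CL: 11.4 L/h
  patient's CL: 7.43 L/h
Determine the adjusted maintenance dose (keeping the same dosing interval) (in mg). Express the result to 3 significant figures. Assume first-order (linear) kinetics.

To keep the same average steady-state level, dosing rate must scale with clearance.
CL ratio = 7.43 / 11.4 = 0.6518
New dose (same interval) = 625 × 0.6518 = 407.4 mg

407 mg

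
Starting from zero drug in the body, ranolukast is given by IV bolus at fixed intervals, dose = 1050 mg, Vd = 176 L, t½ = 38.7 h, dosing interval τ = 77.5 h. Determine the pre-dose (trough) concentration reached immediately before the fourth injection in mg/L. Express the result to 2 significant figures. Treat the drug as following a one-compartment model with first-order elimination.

C₀ per dose = Dose / Vd = 1050 / 176 = 5.966 mg/L
k = ln2 / t½ = 0.693147 / 38.7 = 0.01791 h⁻¹
Fraction remaining after one interval: r = e^(−kτ) = e^(−0.01791 × 77.5) = 0.2496
Before dose 4, 3 doses have been given (aged 1τ, 2τ, 3τ).
C_trough = C₀ × (r + r² + … + r^3) = C₀ × r(1−r^3)/(1−r)
        = 5.966 × 0.2496 × (1 − 0.01555) / (1 − 0.2496) = 1.954 mg/L

2.0 mg/L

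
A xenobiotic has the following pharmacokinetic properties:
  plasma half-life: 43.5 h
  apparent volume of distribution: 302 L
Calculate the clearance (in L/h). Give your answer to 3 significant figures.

4.81 L/h

k = ln2 / t½ = 0.693147 / 43.5 = 0.01593 h⁻¹
CL = k × Vd = 0.01593 × 302 = 4.811 L/h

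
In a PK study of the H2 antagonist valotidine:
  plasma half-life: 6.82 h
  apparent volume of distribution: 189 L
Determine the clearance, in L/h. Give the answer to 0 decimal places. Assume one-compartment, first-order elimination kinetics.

k = ln2 / t½ = 0.693147 / 6.82 = 0.1016 h⁻¹
CL = k × Vd = 0.1016 × 189 = 19.20 L/h

19 L/h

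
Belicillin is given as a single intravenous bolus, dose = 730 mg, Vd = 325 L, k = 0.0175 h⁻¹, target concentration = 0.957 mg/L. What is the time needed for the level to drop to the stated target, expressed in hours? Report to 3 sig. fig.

48.8 h

C₀ = Dose / Vd = 730.0 / 325 = 2.246 mg/L
t = ln(C₀ / C) / k = ln(2.246 / 0.957) / 0.01750
  = ln(2.347) / 0.01750 = 0.8531 / 0.01750 = 48.75 h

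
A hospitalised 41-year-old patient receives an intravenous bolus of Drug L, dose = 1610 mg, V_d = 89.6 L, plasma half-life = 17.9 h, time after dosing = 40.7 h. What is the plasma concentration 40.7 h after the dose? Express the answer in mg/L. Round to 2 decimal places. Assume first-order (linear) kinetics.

C₀ = Dose / Vd = 1610 / 89.6 = 17.97 mg/L
k = ln2 / t½ = 0.693147 / 17.9 = 0.03872 h⁻¹
C = C₀ · e^(−k·t) = 17.97 × e^(−0.03872 × 40.7)
  = 17.97 × 0.2068 = 3.716 mg/L

3.72 mg/L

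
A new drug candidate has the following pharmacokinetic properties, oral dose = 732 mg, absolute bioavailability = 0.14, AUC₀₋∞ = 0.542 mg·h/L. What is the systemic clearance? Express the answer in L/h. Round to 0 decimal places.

CL = F·Dose / AUC = 0.14 × 732 / 0.542 = 189.1 L/h

189 L/h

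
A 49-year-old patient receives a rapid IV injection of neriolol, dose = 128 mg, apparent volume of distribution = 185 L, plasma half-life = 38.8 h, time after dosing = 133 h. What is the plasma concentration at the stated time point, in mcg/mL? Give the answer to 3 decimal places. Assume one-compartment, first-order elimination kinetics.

0.064 mcg/mL

C₀ = Dose / Vd = 128.0 / 185 = 0.6919 mg/L
k = ln2 / t½ = 0.693147 / 38.8 = 0.01786 h⁻¹
C = C₀ · e^(−k·t) = 0.6919 × e^(−0.01786 × 133)
  = 0.6919 × 0.09298 = 0.06433 mg/L
(0.06433 mg/L = 0.06433 mcg/mL)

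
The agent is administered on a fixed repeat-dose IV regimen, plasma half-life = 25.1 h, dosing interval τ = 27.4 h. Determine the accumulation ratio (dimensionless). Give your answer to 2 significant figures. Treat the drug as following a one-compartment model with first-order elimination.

k = ln2 / t½ = 0.693147 / 25.1 = 0.02762 h⁻¹
e^(−kτ) = e^(−0.02762 × 27.4) = 0.4692
Accumulation ratio R = 1 / (1 − e^(−kτ)) = 1 / (1 − 0.4692) = 1.884

1.9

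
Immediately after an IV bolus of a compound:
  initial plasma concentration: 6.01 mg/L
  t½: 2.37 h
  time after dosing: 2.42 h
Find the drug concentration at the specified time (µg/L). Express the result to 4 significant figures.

2961 µg/L

k = ln2 / t½ = 0.693147 / 2.37 = 0.2925 h⁻¹
C = C₀ · e^(−k·t) = 6.010 × e^(−0.2925 × 2.42)
  = 6.010 × 0.4927 = 2.961 mg/L
Convert: 2.961 mg/L × 1000 = 2961 µg/L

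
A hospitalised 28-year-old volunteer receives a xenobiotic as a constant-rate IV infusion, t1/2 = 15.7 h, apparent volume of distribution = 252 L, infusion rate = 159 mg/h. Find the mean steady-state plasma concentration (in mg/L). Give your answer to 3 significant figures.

k = ln2 / t½ = 0.693147 / 15.7 = 0.04415 h⁻¹
CL = k × Vd = 0.04415 × 252 = 11.13 L/h
At steady state Css = R₀ / CL = 159 / 11.13 = 14.29 mg/L

14.3 mg/L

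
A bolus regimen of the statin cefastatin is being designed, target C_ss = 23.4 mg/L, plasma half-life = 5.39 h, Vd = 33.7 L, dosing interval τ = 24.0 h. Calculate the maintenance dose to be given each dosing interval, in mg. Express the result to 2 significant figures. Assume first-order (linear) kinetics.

2400 mg

k = ln2 / t½ = 0.693147 / 5.39 = 0.1286 h⁻¹
CL = k × Vd = 0.1286 × 33.7 = 4.334 L/h
At steady state, Dose/τ = Css × CL.
Dose = Css × CL × τ = 23.4 × 4.334 × 24.0 = 2434 mg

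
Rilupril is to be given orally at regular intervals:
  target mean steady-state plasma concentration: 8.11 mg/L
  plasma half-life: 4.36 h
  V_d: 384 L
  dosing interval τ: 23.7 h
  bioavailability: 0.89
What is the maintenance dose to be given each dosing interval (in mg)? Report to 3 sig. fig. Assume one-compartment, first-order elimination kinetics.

k = ln2 / t½ = 0.693147 / 4.36 = 0.1590 h⁻¹
CL = k × Vd = 0.1590 × 384 = 61.06 L/h
At steady state, F × (Dose/τ) = Css × CL.
Dose = Css × CL × τ / F = 8.11 × 61.06 × 23.7 / 0.89 = 13190 mg

13200 mg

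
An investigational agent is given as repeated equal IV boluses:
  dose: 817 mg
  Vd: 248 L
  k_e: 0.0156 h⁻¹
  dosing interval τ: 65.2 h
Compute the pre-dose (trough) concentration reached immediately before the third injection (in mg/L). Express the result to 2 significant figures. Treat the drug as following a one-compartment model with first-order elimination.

1.6 mg/L

C₀ per dose = Dose / Vd = 817 / 248 = 3.294 mg/L
Fraction remaining after one interval: r = e^(−kτ) = e^(−0.01560 × 65.2) = 0.3616
Before dose 3, 2 doses have been given (aged 1τ, 2τ).
C_trough = C₀ × (r + r²) = 3.294 × (0.3616 + 0.1308) = 1.622 mg/L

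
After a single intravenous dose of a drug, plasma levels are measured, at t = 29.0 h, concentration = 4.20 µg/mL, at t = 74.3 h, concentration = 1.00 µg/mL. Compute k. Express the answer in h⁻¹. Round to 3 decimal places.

k = ln(C₁/C₂) / (t₂ − t₁) = ln(4.20/1.00) / (74.3 − 29.0)
  = 1.435 / 45.30 = 0.03168 h⁻¹

0.032 h⁻¹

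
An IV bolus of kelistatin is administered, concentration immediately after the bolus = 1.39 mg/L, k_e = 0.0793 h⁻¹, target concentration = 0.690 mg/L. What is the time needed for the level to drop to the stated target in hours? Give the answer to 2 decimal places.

t = ln(C₀ / C) / k = ln(1.390 / 0.690) / 0.07930
  = ln(2.014) / 0.07930 = 0.7001 / 0.07930 = 8.828 h

8.83 h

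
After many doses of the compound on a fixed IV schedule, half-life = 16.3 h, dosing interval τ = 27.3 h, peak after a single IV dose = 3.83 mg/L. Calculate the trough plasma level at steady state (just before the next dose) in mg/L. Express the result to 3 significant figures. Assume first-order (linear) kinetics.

k = ln2 / t½ = 0.693147 / 16.3 = 0.04252 h⁻¹
e^(−kτ) = e^(−0.04252 × 27.3) = 0.3132
Accumulation ratio R = 1 / (1 − e^(−kτ)) = 1 / (1 − 0.3132) = 1.456
Steady-state trough = C₀ × R × e^(−kτ) = 3.83 × 1.456 × 0.3132 = 1.747 mg/L

1.75 mg/L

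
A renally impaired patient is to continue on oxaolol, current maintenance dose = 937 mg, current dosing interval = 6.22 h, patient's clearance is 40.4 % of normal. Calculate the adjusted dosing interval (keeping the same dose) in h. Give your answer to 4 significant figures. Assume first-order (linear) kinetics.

To keep the same average steady-state level, dosing rate must scale with clearance.
CL ratio = 40.4 / 100 = 0.4040
New interval (same dose) = 6.22 / 0.4040 = 15.40 h

15.40 h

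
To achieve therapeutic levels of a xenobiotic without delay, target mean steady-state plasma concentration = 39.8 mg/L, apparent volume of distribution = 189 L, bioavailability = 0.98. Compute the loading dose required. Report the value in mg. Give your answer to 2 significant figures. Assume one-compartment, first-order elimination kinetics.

7700 mg

LD = Css × Vd / F = 39.8 × 189 / 0.98 = 7676 mg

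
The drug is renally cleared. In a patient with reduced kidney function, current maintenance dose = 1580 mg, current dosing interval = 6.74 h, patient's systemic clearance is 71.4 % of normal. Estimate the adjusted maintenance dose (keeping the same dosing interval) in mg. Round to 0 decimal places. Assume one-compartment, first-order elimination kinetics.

1128 mg

To keep the same average steady-state level, dosing rate must scale with clearance.
CL ratio = 71.4 / 100 = 0.7140
New dose (same interval) = 1580 × 0.7140 = 1128 mg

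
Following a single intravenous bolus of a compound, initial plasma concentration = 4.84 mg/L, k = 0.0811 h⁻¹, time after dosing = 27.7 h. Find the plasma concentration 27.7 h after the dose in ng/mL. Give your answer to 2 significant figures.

C = C₀ · e^(−k·t) = 4.840 × e^(−0.08110 × 27.7)
  = 4.840 × 0.1058 = 0.5121 mg/L
Convert: 0.5121 mg/L × 1000 = 512.1 ng/mL

510 ng/mL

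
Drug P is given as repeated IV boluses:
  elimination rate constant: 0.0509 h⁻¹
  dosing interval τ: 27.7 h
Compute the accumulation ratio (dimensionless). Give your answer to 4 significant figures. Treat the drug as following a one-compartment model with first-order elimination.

e^(−kτ) = e^(−0.05090 × 27.7) = 0.2442
Accumulation ratio R = 1 / (1 − e^(−kτ)) = 1 / (1 − 0.2442) = 1.323

1.323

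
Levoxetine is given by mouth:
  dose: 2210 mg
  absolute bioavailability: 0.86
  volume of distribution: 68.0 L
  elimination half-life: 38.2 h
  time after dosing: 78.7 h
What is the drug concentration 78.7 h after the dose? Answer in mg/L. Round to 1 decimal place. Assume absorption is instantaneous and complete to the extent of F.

6.7 mg/L

Amount reaching circulation = F × Dose = 0.86 × 2210 = 1901 mg
C₀ = F·Dose / Vd = 1901 / 68.0 = 27.96 mg/L
k = ln2 / t½ = 0.693147 / 38.2 = 0.01815 h⁻¹
C = C₀ · e^(−k·t) = 27.96 × e^(−0.01815 × 78.7)
  = 27.96 × 0.2397 = 6.702 mg/L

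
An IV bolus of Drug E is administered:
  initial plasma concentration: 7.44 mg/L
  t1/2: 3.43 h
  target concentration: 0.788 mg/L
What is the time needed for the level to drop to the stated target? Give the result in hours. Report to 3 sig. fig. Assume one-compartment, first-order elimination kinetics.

11.1 h

k = ln2 / t½ = 0.693147 / 3.43 = 0.2021 h⁻¹
t = ln(C₀ / C) / k = ln(7.440 / 0.788) / 0.2021
  = ln(9.442) / 0.2021 = 2.245 / 0.2021 = 11.11 h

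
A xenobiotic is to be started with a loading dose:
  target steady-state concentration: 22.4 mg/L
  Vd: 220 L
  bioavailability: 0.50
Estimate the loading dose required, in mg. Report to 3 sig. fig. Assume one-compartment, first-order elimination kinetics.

LD = Css × Vd / F = 22.4 × 220 / 0.50 = 9856 mg

9860 mg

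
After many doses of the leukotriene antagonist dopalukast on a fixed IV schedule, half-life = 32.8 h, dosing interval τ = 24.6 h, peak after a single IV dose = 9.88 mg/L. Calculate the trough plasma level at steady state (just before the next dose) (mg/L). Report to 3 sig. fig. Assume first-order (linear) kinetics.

k = ln2 / t½ = 0.693147 / 32.8 = 0.02113 h⁻¹
e^(−kτ) = e^(−0.02113 × 24.6) = 0.5946
Accumulation ratio R = 1 / (1 − e^(−kτ)) = 1 / (1 − 0.5946) = 2.467
Steady-state trough = C₀ × R × e^(−kτ) = 9.88 × 2.467 × 0.5946 = 14.49 mg/L

14.5 mg/L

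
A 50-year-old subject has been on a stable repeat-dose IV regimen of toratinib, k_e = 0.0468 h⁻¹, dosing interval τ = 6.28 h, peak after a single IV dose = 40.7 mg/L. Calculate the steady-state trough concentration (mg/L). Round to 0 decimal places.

e^(−kτ) = e^(−0.04680 × 6.28) = 0.7453
Accumulation ratio R = 1 / (1 − e^(−kτ)) = 1 / (1 − 0.7453) = 3.926
Steady-state trough = C₀ × R × e^(−kτ) = 40.7 × 3.926 × 0.7453 = 119.1 mg/L

119 mg/L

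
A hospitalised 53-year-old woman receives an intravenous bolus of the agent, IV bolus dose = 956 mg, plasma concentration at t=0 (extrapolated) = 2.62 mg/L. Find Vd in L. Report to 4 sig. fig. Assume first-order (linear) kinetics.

364.9 L

Vd = Dose / C₀ = 956.0 / 2.62 = 364.9 L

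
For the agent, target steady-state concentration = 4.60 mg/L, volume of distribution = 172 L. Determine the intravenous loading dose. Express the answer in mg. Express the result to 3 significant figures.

791 mg

LD = Css × Vd = 4.60 × 172 = 791.2 mg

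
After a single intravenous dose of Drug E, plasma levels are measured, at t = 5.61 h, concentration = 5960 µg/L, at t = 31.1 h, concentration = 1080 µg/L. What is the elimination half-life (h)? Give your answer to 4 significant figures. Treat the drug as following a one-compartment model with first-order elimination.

k = ln(C₁/C₂) / (t₂ − t₁) = ln(5960/1080) / (31.1 − 5.61)
  = 1.708 / 25.49 = 0.06701 h⁻¹
t½ = ln2 / k = 0.693147 / 0.06701 = 10.34 h

10.34 h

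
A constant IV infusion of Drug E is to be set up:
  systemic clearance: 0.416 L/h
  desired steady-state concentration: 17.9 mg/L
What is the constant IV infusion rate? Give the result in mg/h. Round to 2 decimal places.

7.45 mg/h

At steady state, infusion rate R₀ = Css × CL = 17.9 × 0.4160 = 7.446 mg/h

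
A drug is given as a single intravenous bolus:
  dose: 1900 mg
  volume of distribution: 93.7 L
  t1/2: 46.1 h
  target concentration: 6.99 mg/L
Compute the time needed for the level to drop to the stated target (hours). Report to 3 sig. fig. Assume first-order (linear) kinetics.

C₀ = Dose / Vd = 1900 / 93.7 = 20.28 mg/L
k = ln2 / t½ = 0.693147 / 46.1 = 0.01504 h⁻¹
t = ln(C₀ / C) / k = ln(20.28 / 6.99) / 0.01504
  = ln(2.901) / 0.01504 = 1.065 / 0.01504 = 70.81 h

70.8 h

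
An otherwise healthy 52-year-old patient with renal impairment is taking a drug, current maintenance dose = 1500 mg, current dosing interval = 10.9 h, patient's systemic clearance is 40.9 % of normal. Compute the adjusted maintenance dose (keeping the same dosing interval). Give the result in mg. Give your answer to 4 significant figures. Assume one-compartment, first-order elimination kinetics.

To keep the same average steady-state level, dosing rate must scale with clearance.
CL ratio = 40.9 / 100 = 0.4090
New dose (same interval) = 1500 × 0.4090 = 613.5 mg

613.5 mg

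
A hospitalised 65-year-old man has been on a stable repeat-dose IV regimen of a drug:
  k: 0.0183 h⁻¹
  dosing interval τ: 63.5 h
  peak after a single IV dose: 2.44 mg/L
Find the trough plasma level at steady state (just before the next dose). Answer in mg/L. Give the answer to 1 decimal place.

e^(−kτ) = e^(−0.01830 × 63.5) = 0.3128
Accumulation ratio R = 1 / (1 − e^(−kτ)) = 1 / (1 − 0.3128) = 1.455
Steady-state trough = C₀ × R × e^(−kτ) = 2.44 × 1.455 × 0.3128 = 1.111 mg/L

1.1 mg/L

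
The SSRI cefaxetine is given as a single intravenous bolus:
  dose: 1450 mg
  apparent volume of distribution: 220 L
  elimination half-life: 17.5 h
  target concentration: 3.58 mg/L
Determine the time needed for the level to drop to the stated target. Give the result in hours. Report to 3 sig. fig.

15.4 h

C₀ = Dose / Vd = 1450 / 220 = 6.591 mg/L
k = ln2 / t½ = 0.693147 / 17.5 = 0.03961 h⁻¹
t = ln(C₀ / C) / k = ln(6.591 / 3.58) / 0.03961
  = ln(1.841) / 0.03961 = 0.6103 / 0.03961 = 15.41 h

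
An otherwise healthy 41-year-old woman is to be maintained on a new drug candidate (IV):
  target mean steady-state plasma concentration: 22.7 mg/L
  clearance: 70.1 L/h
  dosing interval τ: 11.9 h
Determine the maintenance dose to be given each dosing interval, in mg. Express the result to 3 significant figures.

18900 mg

At steady state, Dose/τ = Css × CL.
Dose = Css × CL × τ = 22.7 × 70.10 × 11.9 = 18940 mg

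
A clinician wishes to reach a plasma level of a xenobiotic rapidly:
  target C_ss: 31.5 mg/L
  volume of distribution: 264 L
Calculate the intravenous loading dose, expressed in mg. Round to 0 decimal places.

8316 mg

LD = Css × Vd = 31.5 × 264 = 8316 mg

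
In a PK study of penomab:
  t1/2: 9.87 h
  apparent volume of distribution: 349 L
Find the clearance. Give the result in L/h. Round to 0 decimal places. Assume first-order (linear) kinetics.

k = ln2 / t½ = 0.693147 / 9.87 = 0.07023 h⁻¹
CL = k × Vd = 0.07023 × 349 = 24.51 L/h

25 L/h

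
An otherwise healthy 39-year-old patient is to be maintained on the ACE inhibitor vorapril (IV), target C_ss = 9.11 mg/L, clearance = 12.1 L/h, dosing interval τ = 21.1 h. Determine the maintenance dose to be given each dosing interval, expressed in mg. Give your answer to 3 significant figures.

At steady state, Dose/τ = Css × CL.
Dose = Css × CL × τ = 9.11 × 12.10 × 21.1 = 2326 mg

2330 mg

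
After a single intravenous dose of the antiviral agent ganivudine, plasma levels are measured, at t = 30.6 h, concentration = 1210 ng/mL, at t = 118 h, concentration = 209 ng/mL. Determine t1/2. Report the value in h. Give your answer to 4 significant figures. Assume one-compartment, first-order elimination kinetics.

34.50 h

k = ln(C₁/C₂) / (t₂ − t₁) = ln(1210/209) / (118 − 30.6)
  = 1.756 / 87.40 = 0.02009 h⁻¹
t½ = ln2 / k = 0.693147 / 0.02009 = 34.50 h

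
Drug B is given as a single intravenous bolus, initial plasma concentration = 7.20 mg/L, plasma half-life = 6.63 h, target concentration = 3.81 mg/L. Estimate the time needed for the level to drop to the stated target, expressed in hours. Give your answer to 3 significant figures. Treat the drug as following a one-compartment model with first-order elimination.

k = ln2 / t½ = 0.693147 / 6.63 = 0.1045 h⁻¹
t = ln(C₀ / C) / k = ln(7.200 / 3.81) / 0.1045
  = ln(1.890) / 0.1045 = 0.6366 / 0.1045 = 6.092 h

6.09 h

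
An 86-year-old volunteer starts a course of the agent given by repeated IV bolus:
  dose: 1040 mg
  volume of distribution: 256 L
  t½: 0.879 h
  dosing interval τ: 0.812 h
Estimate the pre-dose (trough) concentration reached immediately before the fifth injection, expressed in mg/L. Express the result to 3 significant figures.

4.18 mg/L

C₀ per dose = Dose / Vd = 1040 / 256 = 4.063 mg/L
k = ln2 / t½ = 0.693147 / 0.879 = 0.7886 h⁻¹
Fraction remaining after one interval: r = e^(−kτ) = e^(−0.7886 × 0.812) = 0.5271
Before dose 5, 4 doses have been given (aged 1τ, 2τ, 3τ, 4τ).
C_trough = C₀ × (r + r² + … + r^4) = C₀ × r(1−r^4)/(1−r)
        = 4.063 × 0.5271 × (1 − 0.07719) / (1 − 0.5271) = 4.179 mg/L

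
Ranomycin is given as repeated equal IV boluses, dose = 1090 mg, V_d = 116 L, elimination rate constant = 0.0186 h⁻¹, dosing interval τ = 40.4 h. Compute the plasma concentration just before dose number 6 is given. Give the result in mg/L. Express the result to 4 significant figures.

C₀ per dose = Dose / Vd = 1090 / 116 = 9.397 mg/L
Fraction remaining after one interval: r = e^(−kτ) = e^(−0.01860 × 40.4) = 0.4717
Before dose 6, 5 doses have been given (aged 1τ, 2τ, 3τ, 4τ, 5τ).
C_trough = C₀ × (r + r² + … + r^5) = C₀ × r(1−r^5)/(1−r)
        = 9.397 × 0.4717 × (1 − 0.02335) / (1 − 0.4717) = 8.194 mg/L

8.194 mg/L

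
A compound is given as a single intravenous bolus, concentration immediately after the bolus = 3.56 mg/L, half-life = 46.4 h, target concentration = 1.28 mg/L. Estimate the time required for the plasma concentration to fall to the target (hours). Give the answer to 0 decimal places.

68 h

k = ln2 / t½ = 0.693147 / 46.4 = 0.01494 h⁻¹
t = ln(C₀ / C) / k = ln(3.560 / 1.28) / 0.01494
  = ln(2.781) / 0.01494 = 1.023 / 0.01494 = 68.47 h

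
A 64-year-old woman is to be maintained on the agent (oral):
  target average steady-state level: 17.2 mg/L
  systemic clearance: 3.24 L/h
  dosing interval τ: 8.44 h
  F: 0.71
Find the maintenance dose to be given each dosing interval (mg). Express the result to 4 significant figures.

At steady state, F × (Dose/τ) = Css × CL.
Dose = Css × CL × τ / F = 17.2 × 3.240 × 8.44 / 0.71 = 662.5 mg

662.5 mg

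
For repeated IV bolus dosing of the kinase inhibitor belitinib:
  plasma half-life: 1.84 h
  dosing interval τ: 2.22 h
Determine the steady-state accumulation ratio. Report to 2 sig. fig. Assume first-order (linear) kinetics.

1.8

k = ln2 / t½ = 0.693147 / 1.84 = 0.3767 h⁻¹
e^(−kτ) = e^(−0.3767 × 2.22) = 0.4333
Accumulation ratio R = 1 / (1 − e^(−kτ)) = 1 / (1 − 0.4333) = 1.765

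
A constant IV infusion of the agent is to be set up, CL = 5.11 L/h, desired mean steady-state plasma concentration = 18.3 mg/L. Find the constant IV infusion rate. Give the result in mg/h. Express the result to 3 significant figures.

At steady state, infusion rate R₀ = Css × CL = 18.3 × 5.110 = 93.51 mg/h

93.5 mg/h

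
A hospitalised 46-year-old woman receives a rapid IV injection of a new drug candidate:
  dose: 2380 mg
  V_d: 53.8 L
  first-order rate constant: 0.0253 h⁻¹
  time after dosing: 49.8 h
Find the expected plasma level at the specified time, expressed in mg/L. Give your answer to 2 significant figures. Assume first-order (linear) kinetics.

13 mg/L

C₀ = Dose / Vd = 2380 / 53.8 = 44.24 mg/L
C = C₀ · e^(−k·t) = 44.24 × e^(−0.02530 × 49.8)
  = 44.24 × 0.2837 = 12.55 mg/L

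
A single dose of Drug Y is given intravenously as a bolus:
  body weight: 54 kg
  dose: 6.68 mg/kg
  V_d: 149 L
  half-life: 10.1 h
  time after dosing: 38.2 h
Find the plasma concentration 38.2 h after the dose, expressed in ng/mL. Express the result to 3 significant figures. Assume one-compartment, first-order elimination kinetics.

176 ng/mL

Total dose = 6.68 × 54 = 360.7 mg
C₀ = Dose / Vd = 360.7 / 149 = 2.421 mg/L
k = ln2 / t½ = 0.693147 / 10.1 = 0.06863 h⁻¹
C = C₀ · e^(−k·t) = 2.421 × e^(−0.06863 × 38.2)
  = 2.421 × 0.07268 = 0.1760 mg/L
Convert: 0.1760 mg/L × 1000 = 176.0 ng/mL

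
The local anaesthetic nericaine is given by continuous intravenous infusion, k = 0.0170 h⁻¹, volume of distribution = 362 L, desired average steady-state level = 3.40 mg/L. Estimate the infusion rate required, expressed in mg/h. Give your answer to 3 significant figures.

20.9 mg/h

CL = k × Vd = 0.01700 × 362 = 6.154 L/h
At steady state, infusion rate R₀ = Css × CL = 3.40 × 6.154 = 20.92 mg/h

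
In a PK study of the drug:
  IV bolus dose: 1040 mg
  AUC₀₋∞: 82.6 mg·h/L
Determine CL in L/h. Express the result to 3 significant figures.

12.6 L/h

CL = Dose / AUC = 1040 / 82.6 = 12.59 L/h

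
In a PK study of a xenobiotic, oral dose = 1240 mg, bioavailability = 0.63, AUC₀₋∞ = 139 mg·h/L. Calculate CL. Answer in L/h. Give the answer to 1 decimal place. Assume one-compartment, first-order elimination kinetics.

CL = F·Dose / AUC = 0.63 × 1240 / 139 = 5.620 L/h

5.6 L/h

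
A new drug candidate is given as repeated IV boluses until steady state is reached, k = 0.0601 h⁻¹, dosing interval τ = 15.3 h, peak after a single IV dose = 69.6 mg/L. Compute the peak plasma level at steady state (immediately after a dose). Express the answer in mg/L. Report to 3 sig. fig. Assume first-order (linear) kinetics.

e^(−kτ) = e^(−0.06010 × 15.3) = 0.3987
Accumulation ratio R = 1 / (1 − e^(−kτ)) = 1 / (1 − 0.3987) = 1.663
Steady-state peak = C₀ × R = 69.6 × 1.663 = 115.7 mg/L

116 mg/L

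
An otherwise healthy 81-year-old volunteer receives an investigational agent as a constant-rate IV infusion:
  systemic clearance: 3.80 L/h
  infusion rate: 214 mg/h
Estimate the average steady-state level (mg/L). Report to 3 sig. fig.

At steady state Css = R₀ / CL = 214 / 3.800 = 56.32 mg/L

56.3 mg/L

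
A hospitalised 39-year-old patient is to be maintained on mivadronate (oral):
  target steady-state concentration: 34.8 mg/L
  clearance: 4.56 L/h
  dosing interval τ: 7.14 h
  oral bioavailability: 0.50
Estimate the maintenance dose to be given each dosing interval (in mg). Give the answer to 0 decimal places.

At steady state, F × (Dose/τ) = Css × CL.
Dose = Css × CL × τ / F = 34.8 × 4.560 × 7.14 / 0.50 = 2266 mg

2266 mg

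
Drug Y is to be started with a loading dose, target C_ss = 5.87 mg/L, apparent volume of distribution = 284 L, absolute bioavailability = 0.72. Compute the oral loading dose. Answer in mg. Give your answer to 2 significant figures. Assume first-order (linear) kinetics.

2300 mg

LD = Css × Vd / F = 5.87 × 284 / 0.72 = 2315 mg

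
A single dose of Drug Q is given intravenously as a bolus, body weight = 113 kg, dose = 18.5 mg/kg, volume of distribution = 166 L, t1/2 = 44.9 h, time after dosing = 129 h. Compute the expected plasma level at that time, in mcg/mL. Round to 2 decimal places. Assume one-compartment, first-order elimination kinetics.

Total dose = 18.5 × 113 = 2091 mg
C₀ = Dose / Vd = 2091 / 166 = 12.60 mg/L
k = ln2 / t½ = 0.693147 / 44.9 = 0.01544 h⁻¹
C = C₀ · e^(−k·t) = 12.60 × e^(−0.01544 × 129)
  = 12.60 × 0.1365 = 1.720 mg/L
(1.720 mg/L = 1.720 mcg/mL)

1.72 mcg/mL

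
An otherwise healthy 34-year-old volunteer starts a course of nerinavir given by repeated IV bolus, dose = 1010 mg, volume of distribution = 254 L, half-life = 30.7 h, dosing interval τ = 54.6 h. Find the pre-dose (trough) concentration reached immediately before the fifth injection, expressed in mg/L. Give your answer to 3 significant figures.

1.62 mg/L

C₀ per dose = Dose / Vd = 1010 / 254 = 3.976 mg/L
k = ln2 / t½ = 0.693147 / 30.7 = 0.02258 h⁻¹
Fraction remaining after one interval: r = e^(−kτ) = e^(−0.02258 × 54.6) = 0.2915
Before dose 5, 4 doses have been given (aged 1τ, 2τ, 3τ, 4τ).
C_trough = C₀ × (r + r² + … + r^4) = C₀ × r(1−r^4)/(1−r)
        = 3.976 × 0.2915 × (1 − 0.007220) / (1 − 0.2915) = 1.624 mg/L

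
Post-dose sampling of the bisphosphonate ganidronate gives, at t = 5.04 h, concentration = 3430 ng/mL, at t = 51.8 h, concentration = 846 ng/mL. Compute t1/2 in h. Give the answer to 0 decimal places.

23 h

k = ln(C₁/C₂) / (t₂ − t₁) = ln(3430/846) / (51.8 − 5.04)
  = 1.400 / 46.76 = 0.02994 h⁻¹
t½ = ln2 / k = 0.693147 / 0.02994 = 23.15 h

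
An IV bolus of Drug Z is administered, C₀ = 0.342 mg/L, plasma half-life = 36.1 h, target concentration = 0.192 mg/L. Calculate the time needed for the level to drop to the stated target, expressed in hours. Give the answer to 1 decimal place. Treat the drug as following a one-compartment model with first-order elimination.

k = ln2 / t½ = 0.693147 / 36.1 = 0.01920 h⁻¹
t = ln(C₀ / C) / k = ln(0.3420 / 0.192) / 0.01920
  = ln(1.781) / 0.01920 = 0.5772 / 0.01920 = 30.06 h

30.1 h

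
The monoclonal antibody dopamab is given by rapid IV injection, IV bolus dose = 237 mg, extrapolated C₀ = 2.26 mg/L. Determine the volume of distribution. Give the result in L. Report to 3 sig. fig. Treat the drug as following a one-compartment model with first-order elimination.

105 L

Vd = Dose / C₀ = 237.0 / 2.26 = 104.9 L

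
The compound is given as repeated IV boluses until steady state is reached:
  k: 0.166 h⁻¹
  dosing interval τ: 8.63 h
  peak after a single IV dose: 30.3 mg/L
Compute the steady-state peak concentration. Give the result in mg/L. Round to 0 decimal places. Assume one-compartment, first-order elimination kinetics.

e^(−kτ) = e^(−0.1660 × 8.63) = 0.2387
Accumulation ratio R = 1 / (1 − e^(−kτ)) = 1 / (1 − 0.2387) = 1.314
Steady-state peak = C₀ × R = 30.3 × 1.314 = 39.81 mg/L

40 mg/L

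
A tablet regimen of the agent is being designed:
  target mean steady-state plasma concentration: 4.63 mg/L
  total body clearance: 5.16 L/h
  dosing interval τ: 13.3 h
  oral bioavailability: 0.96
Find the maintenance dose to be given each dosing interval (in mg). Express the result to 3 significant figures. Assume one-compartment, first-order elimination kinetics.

331 mg

At steady state, F × (Dose/τ) = Css × CL.
Dose = Css × CL × τ / F = 4.63 × 5.160 × 13.3 / 0.96 = 331.0 mg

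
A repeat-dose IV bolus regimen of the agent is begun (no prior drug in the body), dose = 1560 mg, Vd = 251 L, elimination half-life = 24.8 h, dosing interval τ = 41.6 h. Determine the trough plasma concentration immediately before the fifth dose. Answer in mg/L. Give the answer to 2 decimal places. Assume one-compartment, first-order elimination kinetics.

2.80 mg/L

C₀ per dose = Dose / Vd = 1560 / 251 = 6.215 mg/L
k = ln2 / t½ = 0.693147 / 24.8 = 0.02795 h⁻¹
Fraction remaining after one interval: r = e^(−kτ) = e^(−0.02795 × 41.6) = 0.3126
Before dose 5, 4 doses have been given (aged 1τ, 2τ, 3τ, 4τ).
C_trough = C₀ × (r + r² + … + r^4) = C₀ × r(1−r^4)/(1−r)
        = 6.215 × 0.3126 × (1 − 0.009549) / (1 − 0.3126) = 2.799 mg/L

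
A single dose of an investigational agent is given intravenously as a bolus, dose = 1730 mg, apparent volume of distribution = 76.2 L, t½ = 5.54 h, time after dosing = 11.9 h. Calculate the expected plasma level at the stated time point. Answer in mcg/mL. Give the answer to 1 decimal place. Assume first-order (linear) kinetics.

5.1 mcg/mL

C₀ = Dose / Vd = 1730 / 76.2 = 22.70 mg/L
k = ln2 / t½ = 0.693147 / 5.54 = 0.1251 h⁻¹
C = C₀ · e^(−k·t) = 22.70 × e^(−0.1251 × 11.9)
  = 22.70 × 0.2257 = 5.123 mg/L
(5.123 mg/L = 5.123 mcg/mL)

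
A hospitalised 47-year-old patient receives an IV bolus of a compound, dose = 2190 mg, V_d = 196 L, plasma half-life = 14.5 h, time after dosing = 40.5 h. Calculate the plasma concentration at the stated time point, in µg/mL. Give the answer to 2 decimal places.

C₀ = Dose / Vd = 2190 / 196 = 11.17 mg/L
k = ln2 / t½ = 0.693147 / 14.5 = 0.04780 h⁻¹
C = C₀ · e^(−k·t) = 11.17 × e^(−0.04780 × 40.5)
  = 11.17 × 0.1443 = 1.612 mg/L
(1.612 mg/L = 1.612 µg/mL)

1.61 µg/mL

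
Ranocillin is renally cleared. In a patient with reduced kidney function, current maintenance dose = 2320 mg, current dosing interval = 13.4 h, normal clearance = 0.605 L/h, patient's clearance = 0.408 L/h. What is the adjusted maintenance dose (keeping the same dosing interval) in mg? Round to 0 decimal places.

1565 mg

To keep the same average steady-state level, dosing rate must scale with clearance.
CL ratio = 0.408 / 0.605 = 0.6744
New dose (same interval) = 2320 × 0.6744 = 1565 mg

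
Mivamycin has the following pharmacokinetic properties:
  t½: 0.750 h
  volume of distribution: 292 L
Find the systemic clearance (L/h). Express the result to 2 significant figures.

k = ln2 / t½ = 0.693147 / 0.750 = 0.9242 h⁻¹
CL = k × Vd = 0.9242 × 292 = 269.9 L/h

270 L/h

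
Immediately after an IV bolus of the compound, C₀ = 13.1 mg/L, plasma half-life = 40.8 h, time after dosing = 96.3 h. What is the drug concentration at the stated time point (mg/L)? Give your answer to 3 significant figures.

2.55 mg/L

k = ln2 / t½ = 0.693147 / 40.8 = 0.01699 h⁻¹
C = C₀ · e^(−k·t) = 13.10 × e^(−0.01699 × 96.3)
  = 13.10 × 0.1947 = 2.551 mg/L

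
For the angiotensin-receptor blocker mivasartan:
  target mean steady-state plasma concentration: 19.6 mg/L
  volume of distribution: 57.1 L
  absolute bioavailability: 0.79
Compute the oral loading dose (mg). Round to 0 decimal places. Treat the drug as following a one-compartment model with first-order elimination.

LD = Css × Vd / F = 19.6 × 57.1 / 0.79 = 1417 mg

1417 mg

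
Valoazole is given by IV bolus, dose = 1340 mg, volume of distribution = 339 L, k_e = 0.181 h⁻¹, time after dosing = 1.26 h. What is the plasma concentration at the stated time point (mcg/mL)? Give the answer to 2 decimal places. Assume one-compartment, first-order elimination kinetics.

3.15 mcg/mL

C₀ = Dose / Vd = 1340 / 339 = 3.953 mg/L
C = C₀ · e^(−k·t) = 3.953 × e^(−0.1810 × 1.26)
  = 3.953 × 0.7961 = 3.147 mg/L
(3.147 mg/L = 3.147 mcg/mL)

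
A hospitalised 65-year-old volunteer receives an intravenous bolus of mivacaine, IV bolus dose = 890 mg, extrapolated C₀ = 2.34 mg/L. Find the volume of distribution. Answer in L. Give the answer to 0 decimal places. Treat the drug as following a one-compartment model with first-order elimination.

380 L

Vd = Dose / C₀ = 890.0 / 2.34 = 380.3 L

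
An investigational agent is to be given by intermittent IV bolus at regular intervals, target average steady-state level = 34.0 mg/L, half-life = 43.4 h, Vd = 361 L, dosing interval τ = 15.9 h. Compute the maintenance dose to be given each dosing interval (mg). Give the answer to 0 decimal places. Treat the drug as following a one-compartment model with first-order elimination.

3117 mg

k = ln2 / t½ = 0.693147 / 43.4 = 0.01597 h⁻¹
CL = k × Vd = 0.01597 × 361 = 5.765 L/h
At steady state, Dose/τ = Css × CL.
Dose = Css × CL × τ = 34.0 × 5.765 × 15.9 = 3117 mg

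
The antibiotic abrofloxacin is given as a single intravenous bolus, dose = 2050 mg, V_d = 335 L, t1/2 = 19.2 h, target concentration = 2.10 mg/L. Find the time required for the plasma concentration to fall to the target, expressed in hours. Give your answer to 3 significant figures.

29.6 h

C₀ = Dose / Vd = 2050 / 335 = 6.119 mg/L
k = ln2 / t½ = 0.693147 / 19.2 = 0.03610 h⁻¹
t = ln(C₀ / C) / k = ln(6.119 / 2.10) / 0.03610
  = ln(2.914) / 0.03610 = 1.070 / 0.03610 = 29.64 h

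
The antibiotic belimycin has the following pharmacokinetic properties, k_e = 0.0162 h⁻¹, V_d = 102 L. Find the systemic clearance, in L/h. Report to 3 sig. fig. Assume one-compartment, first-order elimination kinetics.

1.65 L/h

CL = k × Vd = 0.0162 × 102 = 1.652 L/h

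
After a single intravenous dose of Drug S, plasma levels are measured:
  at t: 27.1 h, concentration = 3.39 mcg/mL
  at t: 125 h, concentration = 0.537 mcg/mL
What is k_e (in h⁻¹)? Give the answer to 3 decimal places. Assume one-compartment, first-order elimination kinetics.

0.019 h⁻¹

k = ln(C₁/C₂) / (t₂ − t₁) = ln(3.39/0.537) / (125 − 27.1)
  = 1.843 / 97.90 = 0.01883 h⁻¹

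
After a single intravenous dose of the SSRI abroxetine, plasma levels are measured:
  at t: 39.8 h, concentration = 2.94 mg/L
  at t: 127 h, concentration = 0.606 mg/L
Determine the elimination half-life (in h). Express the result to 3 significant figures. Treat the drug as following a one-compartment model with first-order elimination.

k = ln(C₁/C₂) / (t₂ − t₁) = ln(2.94/0.606) / (127 − 39.8)
  = 1.579 / 87.20 = 0.01811 h⁻¹
t½ = ln2 / k = 0.693147 / 0.01811 = 38.27 h

38.3 h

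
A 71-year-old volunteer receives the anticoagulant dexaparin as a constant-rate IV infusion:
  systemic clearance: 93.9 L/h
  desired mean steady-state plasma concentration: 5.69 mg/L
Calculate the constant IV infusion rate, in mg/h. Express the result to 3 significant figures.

534 mg/h

At steady state, infusion rate R₀ = Css × CL = 5.69 × 93.90 = 534.3 mg/h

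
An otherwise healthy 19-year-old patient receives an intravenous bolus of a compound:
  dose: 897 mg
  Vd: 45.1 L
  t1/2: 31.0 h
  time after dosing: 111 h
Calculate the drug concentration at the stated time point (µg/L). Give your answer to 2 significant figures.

C₀ = Dose / Vd = 897.0 / 45.1 = 19.89 mg/L
k = ln2 / t½ = 0.693147 / 31.0 = 0.02236 h⁻¹
C = C₀ · e^(−k·t) = 19.89 × e^(−0.02236 × 111)
  = 19.89 × 0.08358 = 1.662 mg/L
Convert: 1.662 mg/L × 1000 = 1662 µg/L

1700 µg/L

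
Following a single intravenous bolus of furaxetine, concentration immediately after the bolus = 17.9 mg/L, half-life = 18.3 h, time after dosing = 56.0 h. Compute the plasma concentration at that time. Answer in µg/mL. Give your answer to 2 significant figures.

k = ln2 / t½ = 0.693147 / 18.3 = 0.03788 h⁻¹
C = C₀ · e^(−k·t) = 17.90 × e^(−0.03788 × 56.0)
  = 17.90 × 0.1199 = 2.146 mg/L
(2.146 mg/L = 2.146 µg/mL)

2.1 µg/mL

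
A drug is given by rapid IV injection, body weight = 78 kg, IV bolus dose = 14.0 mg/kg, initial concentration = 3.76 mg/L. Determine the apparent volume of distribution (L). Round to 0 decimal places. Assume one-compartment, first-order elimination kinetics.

Dose = 14.0 × 78 = 1092 mg
Vd = Dose / C₀ = 1092 / 3.76 = 290.4 L

290 L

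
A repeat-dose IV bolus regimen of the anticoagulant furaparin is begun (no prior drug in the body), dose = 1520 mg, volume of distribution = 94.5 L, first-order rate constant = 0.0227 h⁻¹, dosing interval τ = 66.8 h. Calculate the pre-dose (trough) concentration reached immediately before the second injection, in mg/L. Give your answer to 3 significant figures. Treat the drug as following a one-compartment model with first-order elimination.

C₀ per dose = Dose / Vd = 1520 / 94.5 = 16.08 mg/L
Fraction remaining after one interval: r = e^(−kτ) = e^(−0.02270 × 66.8) = 0.2195
Before dose 2, 1 dose has been given (aged 1τ).
C_trough = C₀ × r = 16.08 × 0.2195 = 3.530 mg/L

3.53 mg/L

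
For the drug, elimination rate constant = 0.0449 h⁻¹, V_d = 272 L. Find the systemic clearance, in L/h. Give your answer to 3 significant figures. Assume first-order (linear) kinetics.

CL = k × Vd = 0.0449 × 272 = 12.21 L/h

12.2 L/h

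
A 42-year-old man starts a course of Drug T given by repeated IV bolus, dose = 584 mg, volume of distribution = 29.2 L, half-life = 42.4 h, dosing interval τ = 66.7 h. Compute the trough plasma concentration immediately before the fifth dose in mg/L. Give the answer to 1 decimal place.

10.0 mg/L

C₀ per dose = Dose / Vd = 584 / 29.2 = 20.00 mg/L
k = ln2 / t½ = 0.693147 / 42.4 = 0.01635 h⁻¹
Fraction remaining after one interval: r = e^(−kτ) = e^(−0.01635 × 66.7) = 0.3360
Before dose 5, 4 doses have been given (aged 1τ, 2τ, 3τ, 4τ).
C_trough = C₀ × (r + r² + … + r^4) = C₀ × r(1−r^4)/(1−r)
        = 20.00 × 0.3360 × (1 − 0.01275) / (1 − 0.3360) = 9.991 mg/L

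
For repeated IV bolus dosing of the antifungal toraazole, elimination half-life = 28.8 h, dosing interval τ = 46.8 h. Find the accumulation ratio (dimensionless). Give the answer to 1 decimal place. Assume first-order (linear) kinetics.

1.5

k = ln2 / t½ = 0.693147 / 28.8 = 0.02407 h⁻¹
e^(−kτ) = e^(−0.02407 × 46.8) = 0.3242
Accumulation ratio R = 1 / (1 − e^(−kτ)) = 1 / (1 − 0.3242) = 1.480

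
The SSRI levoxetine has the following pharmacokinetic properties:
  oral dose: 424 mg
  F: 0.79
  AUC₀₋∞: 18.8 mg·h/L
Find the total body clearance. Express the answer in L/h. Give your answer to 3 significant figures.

17.8 L/h

CL = F·Dose / AUC = 0.79 × 424 / 18.8 = 17.82 L/h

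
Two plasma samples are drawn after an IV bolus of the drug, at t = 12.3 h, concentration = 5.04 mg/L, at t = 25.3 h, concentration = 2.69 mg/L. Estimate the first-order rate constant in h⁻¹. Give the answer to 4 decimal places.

k = ln(C₁/C₂) / (t₂ − t₁) = ln(5.04/2.69) / (25.3 − 12.3)
  = 0.6279 / 13.00 = 0.04830 h⁻¹

0.0483 h⁻¹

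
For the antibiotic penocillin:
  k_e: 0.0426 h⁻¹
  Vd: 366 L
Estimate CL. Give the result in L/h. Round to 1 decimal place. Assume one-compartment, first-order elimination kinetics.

CL = k × Vd = 0.0426 × 366 = 15.59 L/h

15.6 L/h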